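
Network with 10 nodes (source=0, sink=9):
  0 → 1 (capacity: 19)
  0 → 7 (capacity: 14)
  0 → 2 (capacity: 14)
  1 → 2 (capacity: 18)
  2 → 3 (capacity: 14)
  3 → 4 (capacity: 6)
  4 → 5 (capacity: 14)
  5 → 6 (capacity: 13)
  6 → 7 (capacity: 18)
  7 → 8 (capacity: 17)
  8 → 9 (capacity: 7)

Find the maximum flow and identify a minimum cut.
Max flow = 7, Min cut edges: (8,9)

Maximum flow: 7
Minimum cut: (8,9)
Partition: S = [0, 1, 2, 3, 4, 5, 6, 7, 8], T = [9]

Max-flow min-cut theorem verified: both equal 7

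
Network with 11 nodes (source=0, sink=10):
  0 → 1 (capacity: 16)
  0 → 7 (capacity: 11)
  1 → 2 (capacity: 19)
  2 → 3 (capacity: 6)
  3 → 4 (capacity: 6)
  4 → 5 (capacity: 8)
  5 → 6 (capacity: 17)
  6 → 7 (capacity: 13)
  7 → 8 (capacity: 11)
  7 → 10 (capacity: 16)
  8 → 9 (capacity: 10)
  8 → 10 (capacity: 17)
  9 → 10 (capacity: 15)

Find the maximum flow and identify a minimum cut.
Max flow = 17, Min cut edges: (0,7), (3,4)

Maximum flow: 17
Minimum cut: (0,7), (3,4)
Partition: S = [0, 1, 2, 3], T = [4, 5, 6, 7, 8, 9, 10]

Max-flow min-cut theorem verified: both equal 17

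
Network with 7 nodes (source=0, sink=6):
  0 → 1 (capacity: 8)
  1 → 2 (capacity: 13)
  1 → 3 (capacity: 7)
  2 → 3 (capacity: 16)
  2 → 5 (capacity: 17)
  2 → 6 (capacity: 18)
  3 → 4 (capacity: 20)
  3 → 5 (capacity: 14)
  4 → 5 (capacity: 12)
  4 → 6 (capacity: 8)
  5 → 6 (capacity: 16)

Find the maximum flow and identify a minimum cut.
Max flow = 8, Min cut edges: (0,1)

Maximum flow: 8
Minimum cut: (0,1)
Partition: S = [0], T = [1, 2, 3, 4, 5, 6]

Max-flow min-cut theorem verified: both equal 8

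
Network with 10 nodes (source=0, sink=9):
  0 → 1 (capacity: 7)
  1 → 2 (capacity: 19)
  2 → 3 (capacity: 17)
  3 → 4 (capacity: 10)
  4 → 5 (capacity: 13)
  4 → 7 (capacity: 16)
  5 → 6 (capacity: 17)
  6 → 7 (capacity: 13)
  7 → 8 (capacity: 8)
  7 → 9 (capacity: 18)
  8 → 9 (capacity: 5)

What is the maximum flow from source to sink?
Maximum flow = 7

Max flow: 7

Flow assignment:
  0 → 1: 7/7
  1 → 2: 7/19
  2 → 3: 7/17
  3 → 4: 7/10
  4 → 7: 7/16
  7 → 9: 7/18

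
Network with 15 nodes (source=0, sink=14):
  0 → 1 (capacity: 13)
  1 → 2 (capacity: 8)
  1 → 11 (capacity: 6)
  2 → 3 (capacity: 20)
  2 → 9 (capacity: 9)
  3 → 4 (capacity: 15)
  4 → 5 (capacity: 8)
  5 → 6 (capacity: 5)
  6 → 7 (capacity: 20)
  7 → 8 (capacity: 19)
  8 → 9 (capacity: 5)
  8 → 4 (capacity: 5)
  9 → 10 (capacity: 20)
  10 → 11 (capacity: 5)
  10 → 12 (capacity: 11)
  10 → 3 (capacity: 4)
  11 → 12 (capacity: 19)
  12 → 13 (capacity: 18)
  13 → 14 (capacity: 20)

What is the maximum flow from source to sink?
Maximum flow = 13

Max flow: 13

Flow assignment:
  0 → 1: 13/13
  1 → 2: 7/8
  1 → 11: 6/6
  2 → 9: 7/9
  9 → 10: 7/20
  10 → 12: 7/11
  11 → 12: 6/19
  12 → 13: 13/18
  13 → 14: 13/20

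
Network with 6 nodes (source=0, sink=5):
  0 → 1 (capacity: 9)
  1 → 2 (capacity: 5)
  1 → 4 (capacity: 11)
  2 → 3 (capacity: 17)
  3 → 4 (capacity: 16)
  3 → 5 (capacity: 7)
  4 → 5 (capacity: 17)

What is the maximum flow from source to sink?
Maximum flow = 9

Max flow: 9

Flow assignment:
  0 → 1: 9/9
  1 → 4: 9/11
  4 → 5: 9/17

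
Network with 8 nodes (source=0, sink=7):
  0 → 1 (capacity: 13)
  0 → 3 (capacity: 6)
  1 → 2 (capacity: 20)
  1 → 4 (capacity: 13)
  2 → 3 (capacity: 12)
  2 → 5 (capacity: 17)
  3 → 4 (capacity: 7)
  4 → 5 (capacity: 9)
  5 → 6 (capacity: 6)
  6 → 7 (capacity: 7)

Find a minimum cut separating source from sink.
Min cut value = 6, edges: (5,6)

Min cut value: 6
Partition: S = [0, 1, 2, 3, 4, 5], T = [6, 7]
Cut edges: (5,6)

By max-flow min-cut theorem, max flow = min cut = 6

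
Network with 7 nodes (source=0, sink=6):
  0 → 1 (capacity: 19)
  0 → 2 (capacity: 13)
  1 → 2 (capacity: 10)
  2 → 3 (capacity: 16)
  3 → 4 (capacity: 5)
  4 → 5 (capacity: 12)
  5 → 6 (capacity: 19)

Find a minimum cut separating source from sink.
Min cut value = 5, edges: (3,4)

Min cut value: 5
Partition: S = [0, 1, 2, 3], T = [4, 5, 6]
Cut edges: (3,4)

By max-flow min-cut theorem, max flow = min cut = 5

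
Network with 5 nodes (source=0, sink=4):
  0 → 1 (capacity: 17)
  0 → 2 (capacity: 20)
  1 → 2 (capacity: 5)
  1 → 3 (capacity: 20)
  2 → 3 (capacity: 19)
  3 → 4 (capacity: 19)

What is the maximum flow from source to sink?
Maximum flow = 19

Max flow: 19

Flow assignment:
  0 → 2: 19/20
  2 → 3: 19/19
  3 → 4: 19/19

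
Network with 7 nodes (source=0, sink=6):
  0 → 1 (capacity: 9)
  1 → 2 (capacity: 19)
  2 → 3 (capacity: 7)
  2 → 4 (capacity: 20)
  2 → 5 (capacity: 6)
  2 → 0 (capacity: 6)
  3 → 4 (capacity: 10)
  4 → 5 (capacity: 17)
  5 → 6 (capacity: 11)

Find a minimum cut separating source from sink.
Min cut value = 9, edges: (0,1)

Min cut value: 9
Partition: S = [0], T = [1, 2, 3, 4, 5, 6]
Cut edges: (0,1)

By max-flow min-cut theorem, max flow = min cut = 9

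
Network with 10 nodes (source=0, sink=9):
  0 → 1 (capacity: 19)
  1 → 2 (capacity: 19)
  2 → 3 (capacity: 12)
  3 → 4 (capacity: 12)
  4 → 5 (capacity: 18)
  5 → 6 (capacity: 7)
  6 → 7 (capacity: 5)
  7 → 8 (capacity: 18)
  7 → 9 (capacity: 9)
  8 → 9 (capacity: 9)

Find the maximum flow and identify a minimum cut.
Max flow = 5, Min cut edges: (6,7)

Maximum flow: 5
Minimum cut: (6,7)
Partition: S = [0, 1, 2, 3, 4, 5, 6], T = [7, 8, 9]

Max-flow min-cut theorem verified: both equal 5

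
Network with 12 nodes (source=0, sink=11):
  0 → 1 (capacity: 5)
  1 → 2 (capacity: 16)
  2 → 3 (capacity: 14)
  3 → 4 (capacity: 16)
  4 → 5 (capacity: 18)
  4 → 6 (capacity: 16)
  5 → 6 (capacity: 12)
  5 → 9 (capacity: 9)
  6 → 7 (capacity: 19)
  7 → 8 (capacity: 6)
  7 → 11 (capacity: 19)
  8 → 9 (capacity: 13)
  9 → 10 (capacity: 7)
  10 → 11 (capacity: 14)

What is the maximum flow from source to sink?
Maximum flow = 5

Max flow: 5

Flow assignment:
  0 → 1: 5/5
  1 → 2: 5/16
  2 → 3: 5/14
  3 → 4: 5/16
  4 → 6: 5/16
  6 → 7: 5/19
  7 → 11: 5/19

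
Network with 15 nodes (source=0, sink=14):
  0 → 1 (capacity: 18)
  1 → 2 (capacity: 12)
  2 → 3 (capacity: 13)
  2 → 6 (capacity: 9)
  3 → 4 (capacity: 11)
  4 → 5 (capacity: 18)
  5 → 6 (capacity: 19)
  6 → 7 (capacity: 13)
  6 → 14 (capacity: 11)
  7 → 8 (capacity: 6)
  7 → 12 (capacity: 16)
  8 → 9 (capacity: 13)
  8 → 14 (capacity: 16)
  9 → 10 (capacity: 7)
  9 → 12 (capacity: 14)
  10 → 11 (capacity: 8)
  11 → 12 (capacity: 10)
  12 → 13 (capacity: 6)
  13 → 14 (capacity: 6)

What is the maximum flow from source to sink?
Maximum flow = 12

Max flow: 12

Flow assignment:
  0 → 1: 12/18
  1 → 2: 12/12
  2 → 3: 3/13
  2 → 6: 9/9
  3 → 4: 3/11
  4 → 5: 3/18
  5 → 6: 3/19
  6 → 7: 1/13
  6 → 14: 11/11
  7 → 8: 1/6
  8 → 14: 1/16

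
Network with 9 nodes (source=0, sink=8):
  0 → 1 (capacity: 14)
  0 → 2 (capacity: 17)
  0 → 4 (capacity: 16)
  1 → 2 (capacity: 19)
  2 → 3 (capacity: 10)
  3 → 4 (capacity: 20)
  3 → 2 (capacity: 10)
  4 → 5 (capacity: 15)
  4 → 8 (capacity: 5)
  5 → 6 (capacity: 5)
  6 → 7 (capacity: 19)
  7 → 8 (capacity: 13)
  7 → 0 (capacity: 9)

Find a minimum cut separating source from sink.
Min cut value = 10, edges: (4,8), (5,6)

Min cut value: 10
Partition: S = [0, 1, 2, 3, 4, 5], T = [6, 7, 8]
Cut edges: (4,8), (5,6)

By max-flow min-cut theorem, max flow = min cut = 10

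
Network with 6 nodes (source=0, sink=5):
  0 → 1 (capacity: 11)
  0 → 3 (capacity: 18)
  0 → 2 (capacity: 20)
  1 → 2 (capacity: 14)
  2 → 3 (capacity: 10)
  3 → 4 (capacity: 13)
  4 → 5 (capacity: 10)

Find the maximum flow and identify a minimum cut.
Max flow = 10, Min cut edges: (4,5)

Maximum flow: 10
Minimum cut: (4,5)
Partition: S = [0, 1, 2, 3, 4], T = [5]

Max-flow min-cut theorem verified: both equal 10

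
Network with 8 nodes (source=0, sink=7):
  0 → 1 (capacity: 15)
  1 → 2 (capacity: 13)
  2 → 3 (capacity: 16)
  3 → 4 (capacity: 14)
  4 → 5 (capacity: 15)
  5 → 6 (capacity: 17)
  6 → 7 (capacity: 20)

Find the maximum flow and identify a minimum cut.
Max flow = 13, Min cut edges: (1,2)

Maximum flow: 13
Minimum cut: (1,2)
Partition: S = [0, 1], T = [2, 3, 4, 5, 6, 7]

Max-flow min-cut theorem verified: both equal 13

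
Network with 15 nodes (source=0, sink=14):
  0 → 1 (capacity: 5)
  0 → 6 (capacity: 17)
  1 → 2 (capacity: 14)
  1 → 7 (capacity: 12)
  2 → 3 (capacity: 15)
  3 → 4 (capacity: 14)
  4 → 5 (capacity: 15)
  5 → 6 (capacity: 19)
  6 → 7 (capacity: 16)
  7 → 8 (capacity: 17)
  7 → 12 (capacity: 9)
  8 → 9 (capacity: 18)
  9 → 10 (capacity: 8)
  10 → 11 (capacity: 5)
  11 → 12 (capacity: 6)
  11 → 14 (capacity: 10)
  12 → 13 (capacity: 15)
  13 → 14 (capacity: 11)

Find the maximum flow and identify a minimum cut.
Max flow = 14, Min cut edges: (7,12), (10,11)

Maximum flow: 14
Minimum cut: (7,12), (10,11)
Partition: S = [0, 1, 2, 3, 4, 5, 6, 7, 8, 9, 10], T = [11, 12, 13, 14]

Max-flow min-cut theorem verified: both equal 14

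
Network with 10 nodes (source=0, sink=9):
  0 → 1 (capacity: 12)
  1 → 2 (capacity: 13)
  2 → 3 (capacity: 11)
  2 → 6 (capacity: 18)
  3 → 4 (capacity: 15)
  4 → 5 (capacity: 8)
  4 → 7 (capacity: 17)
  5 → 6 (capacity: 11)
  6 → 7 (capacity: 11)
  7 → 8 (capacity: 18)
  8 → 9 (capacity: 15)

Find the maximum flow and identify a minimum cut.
Max flow = 12, Min cut edges: (0,1)

Maximum flow: 12
Minimum cut: (0,1)
Partition: S = [0], T = [1, 2, 3, 4, 5, 6, 7, 8, 9]

Max-flow min-cut theorem verified: both equal 12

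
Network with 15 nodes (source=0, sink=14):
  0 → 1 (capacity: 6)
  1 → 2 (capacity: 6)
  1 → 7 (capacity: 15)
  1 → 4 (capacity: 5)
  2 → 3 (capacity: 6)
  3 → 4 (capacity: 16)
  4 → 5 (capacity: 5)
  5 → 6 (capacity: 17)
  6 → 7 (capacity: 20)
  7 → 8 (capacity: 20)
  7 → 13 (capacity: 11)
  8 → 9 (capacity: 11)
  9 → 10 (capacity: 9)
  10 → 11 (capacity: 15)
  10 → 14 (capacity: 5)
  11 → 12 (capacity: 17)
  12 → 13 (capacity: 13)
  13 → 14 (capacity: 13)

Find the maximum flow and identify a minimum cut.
Max flow = 6, Min cut edges: (0,1)

Maximum flow: 6
Minimum cut: (0,1)
Partition: S = [0], T = [1, 2, 3, 4, 5, 6, 7, 8, 9, 10, 11, 12, 13, 14]

Max-flow min-cut theorem verified: both equal 6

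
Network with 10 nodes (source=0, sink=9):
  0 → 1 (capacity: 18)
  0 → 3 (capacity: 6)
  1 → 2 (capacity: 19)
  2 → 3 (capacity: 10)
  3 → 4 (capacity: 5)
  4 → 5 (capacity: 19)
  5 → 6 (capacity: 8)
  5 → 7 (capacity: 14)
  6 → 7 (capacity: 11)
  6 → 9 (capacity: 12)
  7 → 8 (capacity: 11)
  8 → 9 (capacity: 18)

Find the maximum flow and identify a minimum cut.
Max flow = 5, Min cut edges: (3,4)

Maximum flow: 5
Minimum cut: (3,4)
Partition: S = [0, 1, 2, 3], T = [4, 5, 6, 7, 8, 9]

Max-flow min-cut theorem verified: both equal 5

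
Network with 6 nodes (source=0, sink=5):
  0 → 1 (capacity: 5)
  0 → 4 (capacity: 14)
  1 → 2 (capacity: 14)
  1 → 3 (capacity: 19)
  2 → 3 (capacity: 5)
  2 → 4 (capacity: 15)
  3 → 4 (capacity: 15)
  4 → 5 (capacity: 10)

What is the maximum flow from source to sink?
Maximum flow = 10

Max flow: 10

Flow assignment:
  0 → 1: 5/5
  0 → 4: 5/14
  1 → 2: 5/14
  2 → 4: 5/15
  4 → 5: 10/10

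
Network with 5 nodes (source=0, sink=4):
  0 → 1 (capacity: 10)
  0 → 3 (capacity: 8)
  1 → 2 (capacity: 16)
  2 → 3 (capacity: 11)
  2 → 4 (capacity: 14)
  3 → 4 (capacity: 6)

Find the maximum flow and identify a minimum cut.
Max flow = 16, Min cut edges: (0,1), (3,4)

Maximum flow: 16
Minimum cut: (0,1), (3,4)
Partition: S = [0, 3], T = [1, 2, 4]

Max-flow min-cut theorem verified: both equal 16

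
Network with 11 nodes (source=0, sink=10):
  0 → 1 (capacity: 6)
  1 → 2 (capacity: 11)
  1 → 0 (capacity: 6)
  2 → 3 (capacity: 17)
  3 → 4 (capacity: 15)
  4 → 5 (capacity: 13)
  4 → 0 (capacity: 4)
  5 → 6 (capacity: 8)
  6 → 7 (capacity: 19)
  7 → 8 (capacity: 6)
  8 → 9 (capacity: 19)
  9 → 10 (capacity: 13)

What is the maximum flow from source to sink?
Maximum flow = 6

Max flow: 6

Flow assignment:
  0 → 1: 6/6
  1 → 2: 6/11
  2 → 3: 6/17
  3 → 4: 6/15
  4 → 5: 6/13
  5 → 6: 6/8
  6 → 7: 6/19
  7 → 8: 6/6
  8 → 9: 6/19
  9 → 10: 6/13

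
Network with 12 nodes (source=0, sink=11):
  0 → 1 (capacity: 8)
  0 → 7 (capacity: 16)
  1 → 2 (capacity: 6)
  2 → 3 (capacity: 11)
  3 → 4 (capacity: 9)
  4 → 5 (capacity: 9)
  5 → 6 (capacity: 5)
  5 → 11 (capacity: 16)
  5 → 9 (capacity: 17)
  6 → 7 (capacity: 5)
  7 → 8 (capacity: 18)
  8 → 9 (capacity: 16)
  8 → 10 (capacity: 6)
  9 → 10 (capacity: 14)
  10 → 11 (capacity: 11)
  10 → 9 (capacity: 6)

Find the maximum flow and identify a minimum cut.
Max flow = 17, Min cut edges: (1,2), (10,11)

Maximum flow: 17
Minimum cut: (1,2), (10,11)
Partition: S = [0, 1, 6, 7, 8, 9, 10], T = [2, 3, 4, 5, 11]

Max-flow min-cut theorem verified: both equal 17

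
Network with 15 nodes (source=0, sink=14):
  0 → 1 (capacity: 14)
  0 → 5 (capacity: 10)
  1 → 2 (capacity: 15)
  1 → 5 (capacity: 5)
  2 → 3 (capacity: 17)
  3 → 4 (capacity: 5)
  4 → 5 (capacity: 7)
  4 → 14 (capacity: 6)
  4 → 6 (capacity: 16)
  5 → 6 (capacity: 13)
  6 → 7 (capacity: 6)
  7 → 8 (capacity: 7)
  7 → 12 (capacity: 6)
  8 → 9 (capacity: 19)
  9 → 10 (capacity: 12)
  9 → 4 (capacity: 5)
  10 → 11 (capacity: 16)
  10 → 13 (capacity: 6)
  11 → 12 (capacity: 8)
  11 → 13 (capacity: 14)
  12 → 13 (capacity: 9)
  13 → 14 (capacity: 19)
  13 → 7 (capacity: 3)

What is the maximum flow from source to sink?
Maximum flow = 11

Max flow: 11

Flow assignment:
  0 → 1: 5/14
  0 → 5: 6/10
  1 → 2: 5/15
  2 → 3: 5/17
  3 → 4: 5/5
  4 → 14: 5/6
  5 → 6: 6/13
  6 → 7: 6/6
  7 → 12: 6/6
  12 → 13: 6/9
  13 → 14: 6/19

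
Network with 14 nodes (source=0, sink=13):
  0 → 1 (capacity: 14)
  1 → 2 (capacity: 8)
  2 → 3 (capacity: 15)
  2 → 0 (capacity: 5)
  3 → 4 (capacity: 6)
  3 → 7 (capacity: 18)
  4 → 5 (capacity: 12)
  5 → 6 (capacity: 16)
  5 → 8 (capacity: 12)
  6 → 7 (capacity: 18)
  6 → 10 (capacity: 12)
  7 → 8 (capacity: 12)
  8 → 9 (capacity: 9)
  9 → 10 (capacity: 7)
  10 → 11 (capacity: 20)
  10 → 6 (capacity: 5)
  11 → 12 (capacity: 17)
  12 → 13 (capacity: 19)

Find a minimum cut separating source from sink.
Min cut value = 8, edges: (1,2)

Min cut value: 8
Partition: S = [0, 1], T = [2, 3, 4, 5, 6, 7, 8, 9, 10, 11, 12, 13]
Cut edges: (1,2)

By max-flow min-cut theorem, max flow = min cut = 8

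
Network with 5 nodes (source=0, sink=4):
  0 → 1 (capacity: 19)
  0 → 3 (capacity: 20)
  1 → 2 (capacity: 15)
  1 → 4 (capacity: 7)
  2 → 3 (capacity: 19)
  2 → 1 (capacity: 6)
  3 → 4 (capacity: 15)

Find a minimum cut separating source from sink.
Min cut value = 22, edges: (1,4), (3,4)

Min cut value: 22
Partition: S = [0, 1, 2, 3], T = [4]
Cut edges: (1,4), (3,4)

By max-flow min-cut theorem, max flow = min cut = 22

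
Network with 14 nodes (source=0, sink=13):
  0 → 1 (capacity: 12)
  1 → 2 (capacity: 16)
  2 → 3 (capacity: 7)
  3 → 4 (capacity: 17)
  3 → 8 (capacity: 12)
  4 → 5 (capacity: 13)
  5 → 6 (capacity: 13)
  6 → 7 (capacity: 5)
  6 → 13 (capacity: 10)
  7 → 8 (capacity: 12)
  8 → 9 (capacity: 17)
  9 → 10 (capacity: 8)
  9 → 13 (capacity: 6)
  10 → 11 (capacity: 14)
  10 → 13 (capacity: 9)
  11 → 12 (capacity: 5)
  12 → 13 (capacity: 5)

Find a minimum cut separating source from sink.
Min cut value = 7, edges: (2,3)

Min cut value: 7
Partition: S = [0, 1, 2], T = [3, 4, 5, 6, 7, 8, 9, 10, 11, 12, 13]
Cut edges: (2,3)

By max-flow min-cut theorem, max flow = min cut = 7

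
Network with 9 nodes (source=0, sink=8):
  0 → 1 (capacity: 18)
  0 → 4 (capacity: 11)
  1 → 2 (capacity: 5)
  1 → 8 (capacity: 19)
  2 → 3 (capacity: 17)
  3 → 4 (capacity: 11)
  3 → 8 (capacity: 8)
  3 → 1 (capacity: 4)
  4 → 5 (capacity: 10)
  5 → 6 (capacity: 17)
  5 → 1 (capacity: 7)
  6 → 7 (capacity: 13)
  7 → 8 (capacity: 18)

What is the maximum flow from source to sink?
Maximum flow = 28

Max flow: 28

Flow assignment:
  0 → 1: 18/18
  0 → 4: 10/11
  1 → 2: 5/5
  1 → 8: 19/19
  2 → 3: 5/17
  3 → 8: 5/8
  4 → 5: 10/10
  5 → 6: 4/17
  5 → 1: 6/7
  6 → 7: 4/13
  7 → 8: 4/18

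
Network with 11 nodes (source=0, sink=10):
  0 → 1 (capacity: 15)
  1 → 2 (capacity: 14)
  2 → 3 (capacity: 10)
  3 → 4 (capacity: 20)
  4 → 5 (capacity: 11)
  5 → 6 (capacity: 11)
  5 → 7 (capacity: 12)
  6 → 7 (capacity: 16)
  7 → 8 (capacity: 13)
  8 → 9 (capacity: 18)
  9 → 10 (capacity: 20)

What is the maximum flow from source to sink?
Maximum flow = 10

Max flow: 10

Flow assignment:
  0 → 1: 10/15
  1 → 2: 10/14
  2 → 3: 10/10
  3 → 4: 10/20
  4 → 5: 10/11
  5 → 7: 10/12
  7 → 8: 10/13
  8 → 9: 10/18
  9 → 10: 10/20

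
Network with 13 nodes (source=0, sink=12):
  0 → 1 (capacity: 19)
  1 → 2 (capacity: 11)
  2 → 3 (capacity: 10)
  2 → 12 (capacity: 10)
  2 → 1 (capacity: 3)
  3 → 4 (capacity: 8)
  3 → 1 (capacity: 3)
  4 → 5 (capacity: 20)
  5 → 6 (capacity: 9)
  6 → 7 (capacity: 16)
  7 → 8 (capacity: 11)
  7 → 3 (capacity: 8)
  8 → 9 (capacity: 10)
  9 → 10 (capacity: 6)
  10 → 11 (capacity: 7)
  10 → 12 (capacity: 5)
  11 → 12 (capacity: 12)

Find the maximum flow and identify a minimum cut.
Max flow = 11, Min cut edges: (1,2)

Maximum flow: 11
Minimum cut: (1,2)
Partition: S = [0, 1], T = [2, 3, 4, 5, 6, 7, 8, 9, 10, 11, 12]

Max-flow min-cut theorem verified: both equal 11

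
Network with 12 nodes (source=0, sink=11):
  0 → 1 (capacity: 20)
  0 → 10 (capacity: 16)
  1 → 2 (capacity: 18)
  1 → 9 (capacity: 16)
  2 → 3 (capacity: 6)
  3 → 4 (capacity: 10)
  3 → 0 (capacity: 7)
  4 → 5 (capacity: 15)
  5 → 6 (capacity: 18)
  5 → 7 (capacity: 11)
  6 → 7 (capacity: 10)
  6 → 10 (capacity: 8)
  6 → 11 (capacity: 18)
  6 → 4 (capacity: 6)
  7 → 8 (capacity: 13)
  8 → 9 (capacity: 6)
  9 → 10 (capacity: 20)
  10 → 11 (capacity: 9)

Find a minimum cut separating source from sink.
Min cut value = 15, edges: (2,3), (10,11)

Min cut value: 15
Partition: S = [0, 1, 2, 7, 8, 9, 10], T = [3, 4, 5, 6, 11]
Cut edges: (2,3), (10,11)

By max-flow min-cut theorem, max flow = min cut = 15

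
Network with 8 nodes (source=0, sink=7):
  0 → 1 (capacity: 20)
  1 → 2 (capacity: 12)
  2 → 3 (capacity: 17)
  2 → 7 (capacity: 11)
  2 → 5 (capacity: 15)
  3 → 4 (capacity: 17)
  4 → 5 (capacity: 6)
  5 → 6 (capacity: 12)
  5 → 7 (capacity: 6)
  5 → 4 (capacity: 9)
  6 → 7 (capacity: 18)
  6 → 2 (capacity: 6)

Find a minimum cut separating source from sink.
Min cut value = 12, edges: (1,2)

Min cut value: 12
Partition: S = [0, 1], T = [2, 3, 4, 5, 6, 7]
Cut edges: (1,2)

By max-flow min-cut theorem, max flow = min cut = 12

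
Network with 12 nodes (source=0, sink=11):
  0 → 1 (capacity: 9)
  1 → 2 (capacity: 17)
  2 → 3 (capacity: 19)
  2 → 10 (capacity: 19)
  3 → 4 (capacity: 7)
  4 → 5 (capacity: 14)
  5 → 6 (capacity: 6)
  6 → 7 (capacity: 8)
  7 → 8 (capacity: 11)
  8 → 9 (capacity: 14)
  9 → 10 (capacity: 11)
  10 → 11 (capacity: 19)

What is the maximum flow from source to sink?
Maximum flow = 9

Max flow: 9

Flow assignment:
  0 → 1: 9/9
  1 → 2: 9/17
  2 → 10: 9/19
  10 → 11: 9/19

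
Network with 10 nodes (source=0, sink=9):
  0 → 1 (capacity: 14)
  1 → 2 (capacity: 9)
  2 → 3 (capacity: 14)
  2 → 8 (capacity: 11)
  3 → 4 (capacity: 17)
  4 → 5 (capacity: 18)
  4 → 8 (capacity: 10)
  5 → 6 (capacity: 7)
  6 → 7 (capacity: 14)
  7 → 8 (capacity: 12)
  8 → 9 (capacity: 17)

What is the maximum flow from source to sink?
Maximum flow = 9

Max flow: 9

Flow assignment:
  0 → 1: 9/14
  1 → 2: 9/9
  2 → 8: 9/11
  8 → 9: 9/17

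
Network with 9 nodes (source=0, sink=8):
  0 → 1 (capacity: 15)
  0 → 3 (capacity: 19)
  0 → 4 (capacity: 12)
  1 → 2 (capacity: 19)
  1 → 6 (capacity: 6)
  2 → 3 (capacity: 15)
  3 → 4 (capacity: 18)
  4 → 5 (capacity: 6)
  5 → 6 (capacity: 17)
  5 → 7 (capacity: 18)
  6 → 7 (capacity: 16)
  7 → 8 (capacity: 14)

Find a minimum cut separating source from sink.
Min cut value = 12, edges: (1,6), (4,5)

Min cut value: 12
Partition: S = [0, 1, 2, 3, 4], T = [5, 6, 7, 8]
Cut edges: (1,6), (4,5)

By max-flow min-cut theorem, max flow = min cut = 12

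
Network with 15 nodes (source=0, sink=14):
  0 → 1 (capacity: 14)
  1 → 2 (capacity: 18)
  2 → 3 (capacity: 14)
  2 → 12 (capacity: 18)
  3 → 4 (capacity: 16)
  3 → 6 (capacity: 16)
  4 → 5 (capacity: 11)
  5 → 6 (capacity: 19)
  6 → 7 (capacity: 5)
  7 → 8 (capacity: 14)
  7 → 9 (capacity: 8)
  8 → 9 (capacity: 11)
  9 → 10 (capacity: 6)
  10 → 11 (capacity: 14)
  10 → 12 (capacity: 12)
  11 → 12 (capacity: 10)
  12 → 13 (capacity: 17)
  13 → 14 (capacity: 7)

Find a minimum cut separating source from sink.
Min cut value = 7, edges: (13,14)

Min cut value: 7
Partition: S = [0, 1, 2, 3, 4, 5, 6, 7, 8, 9, 10, 11, 12, 13], T = [14]
Cut edges: (13,14)

By max-flow min-cut theorem, max flow = min cut = 7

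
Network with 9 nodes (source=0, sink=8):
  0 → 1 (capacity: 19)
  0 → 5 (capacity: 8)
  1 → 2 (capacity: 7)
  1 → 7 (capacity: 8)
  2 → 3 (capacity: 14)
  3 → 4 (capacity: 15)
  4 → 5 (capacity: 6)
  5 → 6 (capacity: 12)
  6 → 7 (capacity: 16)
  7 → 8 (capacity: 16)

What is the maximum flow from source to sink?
Maximum flow = 16

Max flow: 16

Flow assignment:
  0 → 1: 14/19
  0 → 5: 2/8
  1 → 2: 6/7
  1 → 7: 8/8
  2 → 3: 6/14
  3 → 4: 6/15
  4 → 5: 6/6
  5 → 6: 8/12
  6 → 7: 8/16
  7 → 8: 16/16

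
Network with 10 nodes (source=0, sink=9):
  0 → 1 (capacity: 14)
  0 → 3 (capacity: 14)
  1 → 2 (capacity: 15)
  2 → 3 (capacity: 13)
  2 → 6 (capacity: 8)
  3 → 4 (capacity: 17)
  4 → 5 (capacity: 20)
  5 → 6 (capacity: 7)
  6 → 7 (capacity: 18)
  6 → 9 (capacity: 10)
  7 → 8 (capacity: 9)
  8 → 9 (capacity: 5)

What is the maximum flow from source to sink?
Maximum flow = 15

Max flow: 15

Flow assignment:
  0 → 1: 14/14
  0 → 3: 1/14
  1 → 2: 14/15
  2 → 3: 6/13
  2 → 6: 8/8
  3 → 4: 7/17
  4 → 5: 7/20
  5 → 6: 7/7
  6 → 7: 5/18
  6 → 9: 10/10
  7 → 8: 5/9
  8 → 9: 5/5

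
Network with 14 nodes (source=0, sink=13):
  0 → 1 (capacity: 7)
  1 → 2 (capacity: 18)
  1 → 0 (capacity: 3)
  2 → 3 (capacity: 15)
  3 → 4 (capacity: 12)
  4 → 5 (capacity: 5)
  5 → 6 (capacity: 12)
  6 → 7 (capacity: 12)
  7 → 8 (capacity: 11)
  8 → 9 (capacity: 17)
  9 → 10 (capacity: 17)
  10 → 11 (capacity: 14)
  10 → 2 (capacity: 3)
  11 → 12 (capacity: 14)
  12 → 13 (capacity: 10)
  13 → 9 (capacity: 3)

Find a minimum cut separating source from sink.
Min cut value = 5, edges: (4,5)

Min cut value: 5
Partition: S = [0, 1, 2, 3, 4], T = [5, 6, 7, 8, 9, 10, 11, 12, 13]
Cut edges: (4,5)

By max-flow min-cut theorem, max flow = min cut = 5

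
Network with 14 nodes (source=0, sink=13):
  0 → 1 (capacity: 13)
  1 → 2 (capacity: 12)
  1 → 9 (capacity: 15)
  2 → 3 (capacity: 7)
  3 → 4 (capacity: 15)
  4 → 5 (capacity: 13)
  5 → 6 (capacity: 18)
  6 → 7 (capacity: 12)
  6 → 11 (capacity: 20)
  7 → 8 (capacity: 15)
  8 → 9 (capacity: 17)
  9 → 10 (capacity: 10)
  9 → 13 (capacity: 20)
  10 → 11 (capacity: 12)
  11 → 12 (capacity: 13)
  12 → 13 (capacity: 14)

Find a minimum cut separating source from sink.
Min cut value = 13, edges: (0,1)

Min cut value: 13
Partition: S = [0], T = [1, 2, 3, 4, 5, 6, 7, 8, 9, 10, 11, 12, 13]
Cut edges: (0,1)

By max-flow min-cut theorem, max flow = min cut = 13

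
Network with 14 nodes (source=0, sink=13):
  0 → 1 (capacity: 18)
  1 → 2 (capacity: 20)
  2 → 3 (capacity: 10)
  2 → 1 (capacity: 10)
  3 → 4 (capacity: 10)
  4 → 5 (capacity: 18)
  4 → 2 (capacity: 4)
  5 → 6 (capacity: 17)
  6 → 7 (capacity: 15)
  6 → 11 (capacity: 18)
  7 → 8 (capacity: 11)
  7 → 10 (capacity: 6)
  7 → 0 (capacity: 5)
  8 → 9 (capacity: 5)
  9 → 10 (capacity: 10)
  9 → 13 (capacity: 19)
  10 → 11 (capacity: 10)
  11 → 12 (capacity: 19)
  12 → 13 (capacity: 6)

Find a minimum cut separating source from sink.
Min cut value = 10, edges: (3,4)

Min cut value: 10
Partition: S = [0, 1, 2, 3], T = [4, 5, 6, 7, 8, 9, 10, 11, 12, 13]
Cut edges: (3,4)

By max-flow min-cut theorem, max flow = min cut = 10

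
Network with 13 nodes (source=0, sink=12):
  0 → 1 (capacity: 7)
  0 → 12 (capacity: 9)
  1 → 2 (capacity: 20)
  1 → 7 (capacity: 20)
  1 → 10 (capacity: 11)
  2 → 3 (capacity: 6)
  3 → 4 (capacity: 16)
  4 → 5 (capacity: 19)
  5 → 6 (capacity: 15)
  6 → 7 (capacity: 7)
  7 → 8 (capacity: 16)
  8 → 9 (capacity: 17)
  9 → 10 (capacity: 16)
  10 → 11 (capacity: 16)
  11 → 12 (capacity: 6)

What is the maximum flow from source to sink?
Maximum flow = 15

Max flow: 15

Flow assignment:
  0 → 1: 6/7
  0 → 12: 9/9
  1 → 10: 6/11
  10 → 11: 6/16
  11 → 12: 6/6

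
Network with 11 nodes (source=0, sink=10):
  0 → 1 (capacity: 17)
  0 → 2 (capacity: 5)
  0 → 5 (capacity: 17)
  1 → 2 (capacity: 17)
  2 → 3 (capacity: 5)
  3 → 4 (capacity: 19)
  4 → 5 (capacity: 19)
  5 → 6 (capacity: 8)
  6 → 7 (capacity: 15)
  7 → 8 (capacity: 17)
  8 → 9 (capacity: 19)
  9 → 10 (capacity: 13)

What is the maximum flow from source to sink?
Maximum flow = 8

Max flow: 8

Flow assignment:
  0 → 1: 5/17
  0 → 5: 3/17
  1 → 2: 5/17
  2 → 3: 5/5
  3 → 4: 5/19
  4 → 5: 5/19
  5 → 6: 8/8
  6 → 7: 8/15
  7 → 8: 8/17
  8 → 9: 8/19
  9 → 10: 8/13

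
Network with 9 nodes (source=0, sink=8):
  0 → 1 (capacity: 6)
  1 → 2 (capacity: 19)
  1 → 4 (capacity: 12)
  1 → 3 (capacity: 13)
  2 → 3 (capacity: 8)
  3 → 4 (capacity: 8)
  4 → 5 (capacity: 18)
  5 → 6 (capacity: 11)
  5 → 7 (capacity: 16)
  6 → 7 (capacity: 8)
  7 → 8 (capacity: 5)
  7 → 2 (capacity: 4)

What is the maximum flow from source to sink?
Maximum flow = 5

Max flow: 5

Flow assignment:
  0 → 1: 5/6
  1 → 4: 5/12
  4 → 5: 5/18
  5 → 7: 5/16
  7 → 8: 5/5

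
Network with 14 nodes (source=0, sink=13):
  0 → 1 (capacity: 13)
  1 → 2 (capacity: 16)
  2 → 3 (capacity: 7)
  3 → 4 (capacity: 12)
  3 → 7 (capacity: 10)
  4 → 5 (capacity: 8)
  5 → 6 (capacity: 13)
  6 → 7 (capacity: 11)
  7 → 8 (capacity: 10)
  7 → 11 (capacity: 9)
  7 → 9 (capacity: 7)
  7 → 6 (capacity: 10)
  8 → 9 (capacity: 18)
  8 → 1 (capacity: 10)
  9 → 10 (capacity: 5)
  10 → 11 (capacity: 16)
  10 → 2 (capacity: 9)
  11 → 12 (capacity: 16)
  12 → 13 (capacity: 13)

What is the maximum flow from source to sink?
Maximum flow = 7

Max flow: 7

Flow assignment:
  0 → 1: 7/13
  1 → 2: 7/16
  2 → 3: 7/7
  3 → 7: 7/10
  7 → 11: 7/9
  11 → 12: 7/16
  12 → 13: 7/13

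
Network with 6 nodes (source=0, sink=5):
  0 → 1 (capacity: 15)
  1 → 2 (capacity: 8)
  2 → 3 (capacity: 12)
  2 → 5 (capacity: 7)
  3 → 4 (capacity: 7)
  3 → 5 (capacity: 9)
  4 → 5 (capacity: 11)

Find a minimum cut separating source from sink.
Min cut value = 8, edges: (1,2)

Min cut value: 8
Partition: S = [0, 1], T = [2, 3, 4, 5]
Cut edges: (1,2)

By max-flow min-cut theorem, max flow = min cut = 8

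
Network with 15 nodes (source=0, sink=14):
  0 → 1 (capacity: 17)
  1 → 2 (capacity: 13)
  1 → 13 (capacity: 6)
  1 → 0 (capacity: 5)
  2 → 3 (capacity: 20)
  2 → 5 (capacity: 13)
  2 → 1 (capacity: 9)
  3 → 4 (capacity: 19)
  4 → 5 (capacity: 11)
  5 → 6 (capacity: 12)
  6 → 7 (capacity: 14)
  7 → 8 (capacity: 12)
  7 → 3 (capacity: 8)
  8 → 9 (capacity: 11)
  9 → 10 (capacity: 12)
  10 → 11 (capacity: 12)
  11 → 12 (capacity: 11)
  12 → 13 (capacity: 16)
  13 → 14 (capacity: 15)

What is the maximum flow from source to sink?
Maximum flow = 15

Max flow: 15

Flow assignment:
  0 → 1: 15/17
  1 → 2: 11/13
  1 → 13: 4/6
  2 → 5: 11/13
  5 → 6: 11/12
  6 → 7: 11/14
  7 → 8: 11/12
  8 → 9: 11/11
  9 → 10: 11/12
  10 → 11: 11/12
  11 → 12: 11/11
  12 → 13: 11/16
  13 → 14: 15/15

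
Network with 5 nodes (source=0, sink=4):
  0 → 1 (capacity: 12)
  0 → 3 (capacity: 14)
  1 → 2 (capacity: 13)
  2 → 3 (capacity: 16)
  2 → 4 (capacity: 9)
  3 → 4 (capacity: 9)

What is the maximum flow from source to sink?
Maximum flow = 18

Max flow: 18

Flow assignment:
  0 → 1: 12/12
  0 → 3: 6/14
  1 → 2: 12/13
  2 → 3: 3/16
  2 → 4: 9/9
  3 → 4: 9/9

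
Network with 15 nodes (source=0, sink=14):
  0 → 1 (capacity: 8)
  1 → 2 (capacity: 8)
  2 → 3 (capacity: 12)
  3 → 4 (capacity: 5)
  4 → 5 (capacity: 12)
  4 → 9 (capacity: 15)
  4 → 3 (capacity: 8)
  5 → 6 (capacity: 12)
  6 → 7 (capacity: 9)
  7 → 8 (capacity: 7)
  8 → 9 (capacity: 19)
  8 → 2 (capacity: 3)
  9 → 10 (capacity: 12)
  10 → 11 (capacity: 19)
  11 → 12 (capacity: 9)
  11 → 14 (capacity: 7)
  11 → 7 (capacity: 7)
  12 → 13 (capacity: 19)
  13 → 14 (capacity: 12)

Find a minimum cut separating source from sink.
Min cut value = 5, edges: (3,4)

Min cut value: 5
Partition: S = [0, 1, 2, 3], T = [4, 5, 6, 7, 8, 9, 10, 11, 12, 13, 14]
Cut edges: (3,4)

By max-flow min-cut theorem, max flow = min cut = 5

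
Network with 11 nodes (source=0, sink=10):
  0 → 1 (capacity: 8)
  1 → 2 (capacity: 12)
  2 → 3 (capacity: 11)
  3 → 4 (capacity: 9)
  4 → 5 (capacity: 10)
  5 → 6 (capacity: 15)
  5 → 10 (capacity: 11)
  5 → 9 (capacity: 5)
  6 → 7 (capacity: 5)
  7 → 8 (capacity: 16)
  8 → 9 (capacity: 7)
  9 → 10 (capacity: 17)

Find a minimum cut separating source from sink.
Min cut value = 8, edges: (0,1)

Min cut value: 8
Partition: S = [0], T = [1, 2, 3, 4, 5, 6, 7, 8, 9, 10]
Cut edges: (0,1)

By max-flow min-cut theorem, max flow = min cut = 8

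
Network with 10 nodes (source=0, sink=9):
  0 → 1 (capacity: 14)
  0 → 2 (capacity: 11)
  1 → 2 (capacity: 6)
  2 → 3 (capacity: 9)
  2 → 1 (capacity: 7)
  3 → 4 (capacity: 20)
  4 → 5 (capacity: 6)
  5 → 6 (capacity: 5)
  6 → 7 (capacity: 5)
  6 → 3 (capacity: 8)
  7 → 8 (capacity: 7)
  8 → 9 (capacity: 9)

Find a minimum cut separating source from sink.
Min cut value = 5, edges: (6,7)

Min cut value: 5
Partition: S = [0, 1, 2, 3, 4, 5, 6], T = [7, 8, 9]
Cut edges: (6,7)

By max-flow min-cut theorem, max flow = min cut = 5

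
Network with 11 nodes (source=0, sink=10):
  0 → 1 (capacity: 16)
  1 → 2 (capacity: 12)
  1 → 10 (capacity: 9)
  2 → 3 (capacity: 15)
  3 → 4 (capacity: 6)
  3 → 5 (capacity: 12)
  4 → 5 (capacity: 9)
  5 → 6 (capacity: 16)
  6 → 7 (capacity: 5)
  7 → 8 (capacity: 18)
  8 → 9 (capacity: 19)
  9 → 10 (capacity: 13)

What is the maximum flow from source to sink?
Maximum flow = 14

Max flow: 14

Flow assignment:
  0 → 1: 14/16
  1 → 2: 5/12
  1 → 10: 9/9
  2 → 3: 5/15
  3 → 5: 5/12
  5 → 6: 5/16
  6 → 7: 5/5
  7 → 8: 5/18
  8 → 9: 5/19
  9 → 10: 5/13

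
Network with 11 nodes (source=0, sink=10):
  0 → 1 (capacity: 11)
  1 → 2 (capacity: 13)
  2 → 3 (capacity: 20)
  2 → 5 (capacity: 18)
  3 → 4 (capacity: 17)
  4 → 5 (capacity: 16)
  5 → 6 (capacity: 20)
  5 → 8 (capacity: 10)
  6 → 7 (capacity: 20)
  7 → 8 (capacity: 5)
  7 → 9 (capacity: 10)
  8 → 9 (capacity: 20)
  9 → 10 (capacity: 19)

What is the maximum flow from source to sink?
Maximum flow = 11

Max flow: 11

Flow assignment:
  0 → 1: 11/11
  1 → 2: 11/13
  2 → 5: 11/18
  5 → 6: 1/20
  5 → 8: 10/10
  6 → 7: 1/20
  7 → 9: 1/10
  8 → 9: 10/20
  9 → 10: 11/19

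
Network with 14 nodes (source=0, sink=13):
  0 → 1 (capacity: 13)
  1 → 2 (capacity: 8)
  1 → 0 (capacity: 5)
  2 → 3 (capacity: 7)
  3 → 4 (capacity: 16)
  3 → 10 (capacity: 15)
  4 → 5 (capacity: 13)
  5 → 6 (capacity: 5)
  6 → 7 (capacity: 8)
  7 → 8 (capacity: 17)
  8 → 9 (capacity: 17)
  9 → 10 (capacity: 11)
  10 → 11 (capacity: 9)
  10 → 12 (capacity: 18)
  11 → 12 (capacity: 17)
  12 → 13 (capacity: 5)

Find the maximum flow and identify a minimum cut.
Max flow = 5, Min cut edges: (12,13)

Maximum flow: 5
Minimum cut: (12,13)
Partition: S = [0, 1, 2, 3, 4, 5, 6, 7, 8, 9, 10, 11, 12], T = [13]

Max-flow min-cut theorem verified: both equal 5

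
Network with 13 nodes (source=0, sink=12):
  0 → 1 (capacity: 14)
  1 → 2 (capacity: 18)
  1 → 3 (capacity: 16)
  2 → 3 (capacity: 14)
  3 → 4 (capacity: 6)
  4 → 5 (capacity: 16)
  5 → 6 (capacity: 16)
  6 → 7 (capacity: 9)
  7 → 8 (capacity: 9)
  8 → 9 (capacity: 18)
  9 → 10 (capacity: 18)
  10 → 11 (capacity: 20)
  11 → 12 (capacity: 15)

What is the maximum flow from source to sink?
Maximum flow = 6

Max flow: 6

Flow assignment:
  0 → 1: 6/14
  1 → 3: 6/16
  3 → 4: 6/6
  4 → 5: 6/16
  5 → 6: 6/16
  6 → 7: 6/9
  7 → 8: 6/9
  8 → 9: 6/18
  9 → 10: 6/18
  10 → 11: 6/20
  11 → 12: 6/15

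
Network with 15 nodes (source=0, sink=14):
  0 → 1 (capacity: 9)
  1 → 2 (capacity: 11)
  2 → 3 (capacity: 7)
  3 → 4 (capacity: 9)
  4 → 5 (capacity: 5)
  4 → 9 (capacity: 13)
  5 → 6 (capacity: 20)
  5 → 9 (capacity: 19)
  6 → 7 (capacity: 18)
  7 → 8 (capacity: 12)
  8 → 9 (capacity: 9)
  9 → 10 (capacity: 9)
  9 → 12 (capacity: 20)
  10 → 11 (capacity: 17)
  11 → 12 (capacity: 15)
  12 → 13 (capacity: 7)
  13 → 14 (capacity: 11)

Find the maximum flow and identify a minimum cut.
Max flow = 7, Min cut edges: (12,13)

Maximum flow: 7
Minimum cut: (12,13)
Partition: S = [0, 1, 2, 3, 4, 5, 6, 7, 8, 9, 10, 11, 12], T = [13, 14]

Max-flow min-cut theorem verified: both equal 7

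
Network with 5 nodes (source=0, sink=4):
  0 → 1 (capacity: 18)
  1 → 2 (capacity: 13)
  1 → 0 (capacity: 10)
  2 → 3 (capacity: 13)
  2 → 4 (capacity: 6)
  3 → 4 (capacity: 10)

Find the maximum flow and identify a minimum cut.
Max flow = 13, Min cut edges: (1,2)

Maximum flow: 13
Minimum cut: (1,2)
Partition: S = [0, 1], T = [2, 3, 4]

Max-flow min-cut theorem verified: both equal 13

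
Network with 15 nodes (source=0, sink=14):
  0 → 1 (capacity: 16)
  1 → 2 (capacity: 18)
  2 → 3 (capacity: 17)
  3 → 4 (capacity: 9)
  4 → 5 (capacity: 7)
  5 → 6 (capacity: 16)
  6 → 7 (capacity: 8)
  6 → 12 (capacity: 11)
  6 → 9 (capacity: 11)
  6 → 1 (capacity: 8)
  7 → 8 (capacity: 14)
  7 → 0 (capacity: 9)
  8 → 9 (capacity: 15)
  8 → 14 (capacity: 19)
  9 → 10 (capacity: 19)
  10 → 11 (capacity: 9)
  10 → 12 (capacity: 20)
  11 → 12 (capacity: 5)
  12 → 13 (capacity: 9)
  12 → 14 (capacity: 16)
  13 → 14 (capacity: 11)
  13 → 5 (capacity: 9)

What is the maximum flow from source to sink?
Maximum flow = 7

Max flow: 7

Flow assignment:
  0 → 1: 7/16
  1 → 2: 7/18
  2 → 3: 7/17
  3 → 4: 7/9
  4 → 5: 7/7
  5 → 6: 7/16
  6 → 12: 7/11
  12 → 14: 7/16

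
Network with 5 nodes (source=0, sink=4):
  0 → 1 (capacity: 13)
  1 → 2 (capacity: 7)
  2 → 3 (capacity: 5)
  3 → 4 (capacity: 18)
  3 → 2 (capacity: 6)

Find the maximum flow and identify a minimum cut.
Max flow = 5, Min cut edges: (2,3)

Maximum flow: 5
Minimum cut: (2,3)
Partition: S = [0, 1, 2], T = [3, 4]

Max-flow min-cut theorem verified: both equal 5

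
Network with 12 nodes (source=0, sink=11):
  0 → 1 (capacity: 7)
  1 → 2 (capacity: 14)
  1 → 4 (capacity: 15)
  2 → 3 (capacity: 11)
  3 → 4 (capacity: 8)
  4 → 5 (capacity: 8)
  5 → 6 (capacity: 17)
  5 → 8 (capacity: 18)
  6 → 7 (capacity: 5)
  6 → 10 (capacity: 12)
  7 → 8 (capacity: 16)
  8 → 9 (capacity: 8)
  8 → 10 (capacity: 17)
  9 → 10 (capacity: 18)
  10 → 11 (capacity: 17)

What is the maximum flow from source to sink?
Maximum flow = 7

Max flow: 7

Flow assignment:
  0 → 1: 7/7
  1 → 4: 7/15
  4 → 5: 7/8
  5 → 6: 7/17
  6 → 10: 7/12
  10 → 11: 7/17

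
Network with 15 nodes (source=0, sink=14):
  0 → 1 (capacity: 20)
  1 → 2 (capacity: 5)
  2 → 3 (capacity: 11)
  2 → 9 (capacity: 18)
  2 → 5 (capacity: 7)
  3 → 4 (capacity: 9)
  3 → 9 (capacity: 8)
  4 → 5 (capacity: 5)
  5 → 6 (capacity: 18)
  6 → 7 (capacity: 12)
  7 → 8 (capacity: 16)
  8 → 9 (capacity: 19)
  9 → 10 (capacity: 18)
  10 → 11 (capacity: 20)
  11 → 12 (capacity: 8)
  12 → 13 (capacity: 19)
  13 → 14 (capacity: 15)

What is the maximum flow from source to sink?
Maximum flow = 5

Max flow: 5

Flow assignment:
  0 → 1: 5/20
  1 → 2: 5/5
  2 → 9: 5/18
  9 → 10: 5/18
  10 → 11: 5/20
  11 → 12: 5/8
  12 → 13: 5/19
  13 → 14: 5/15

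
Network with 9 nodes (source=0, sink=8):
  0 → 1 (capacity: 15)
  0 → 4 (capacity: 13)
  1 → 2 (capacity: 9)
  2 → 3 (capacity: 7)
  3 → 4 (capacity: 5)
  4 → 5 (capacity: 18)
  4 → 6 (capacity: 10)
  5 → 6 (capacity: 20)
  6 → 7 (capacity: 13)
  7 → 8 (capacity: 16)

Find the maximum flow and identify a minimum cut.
Max flow = 13, Min cut edges: (6,7)

Maximum flow: 13
Minimum cut: (6,7)
Partition: S = [0, 1, 2, 3, 4, 5, 6], T = [7, 8]

Max-flow min-cut theorem verified: both equal 13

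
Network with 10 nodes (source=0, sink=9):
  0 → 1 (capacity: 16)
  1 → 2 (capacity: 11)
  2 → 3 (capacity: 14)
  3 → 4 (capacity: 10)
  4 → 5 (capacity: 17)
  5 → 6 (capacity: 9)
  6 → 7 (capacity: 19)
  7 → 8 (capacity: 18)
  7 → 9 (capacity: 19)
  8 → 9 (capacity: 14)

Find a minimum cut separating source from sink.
Min cut value = 9, edges: (5,6)

Min cut value: 9
Partition: S = [0, 1, 2, 3, 4, 5], T = [6, 7, 8, 9]
Cut edges: (5,6)

By max-flow min-cut theorem, max flow = min cut = 9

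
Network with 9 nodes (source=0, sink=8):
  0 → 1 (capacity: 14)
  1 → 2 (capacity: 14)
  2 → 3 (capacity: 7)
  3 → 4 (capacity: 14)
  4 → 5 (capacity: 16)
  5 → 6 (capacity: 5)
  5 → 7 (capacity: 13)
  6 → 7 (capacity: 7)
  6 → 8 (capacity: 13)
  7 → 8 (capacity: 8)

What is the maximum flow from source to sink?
Maximum flow = 7

Max flow: 7

Flow assignment:
  0 → 1: 7/14
  1 → 2: 7/14
  2 → 3: 7/7
  3 → 4: 7/14
  4 → 5: 7/16
  5 → 6: 5/5
  5 → 7: 2/13
  6 → 8: 5/13
  7 → 8: 2/8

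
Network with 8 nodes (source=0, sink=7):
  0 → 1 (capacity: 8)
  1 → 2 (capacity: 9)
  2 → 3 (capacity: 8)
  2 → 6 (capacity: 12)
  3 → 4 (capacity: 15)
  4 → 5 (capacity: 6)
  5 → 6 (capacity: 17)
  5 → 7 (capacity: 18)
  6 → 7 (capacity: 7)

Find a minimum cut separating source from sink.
Min cut value = 8, edges: (0,1)

Min cut value: 8
Partition: S = [0], T = [1, 2, 3, 4, 5, 6, 7]
Cut edges: (0,1)

By max-flow min-cut theorem, max flow = min cut = 8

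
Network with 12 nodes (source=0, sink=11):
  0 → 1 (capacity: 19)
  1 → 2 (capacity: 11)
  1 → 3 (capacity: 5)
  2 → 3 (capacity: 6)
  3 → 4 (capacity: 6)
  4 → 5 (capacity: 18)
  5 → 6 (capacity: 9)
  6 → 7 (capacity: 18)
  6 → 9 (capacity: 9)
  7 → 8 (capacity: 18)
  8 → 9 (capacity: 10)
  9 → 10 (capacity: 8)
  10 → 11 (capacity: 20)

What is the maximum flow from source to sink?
Maximum flow = 6

Max flow: 6

Flow assignment:
  0 → 1: 6/19
  1 → 2: 6/11
  2 → 3: 6/6
  3 → 4: 6/6
  4 → 5: 6/18
  5 → 6: 6/9
  6 → 9: 6/9
  9 → 10: 6/8
  10 → 11: 6/20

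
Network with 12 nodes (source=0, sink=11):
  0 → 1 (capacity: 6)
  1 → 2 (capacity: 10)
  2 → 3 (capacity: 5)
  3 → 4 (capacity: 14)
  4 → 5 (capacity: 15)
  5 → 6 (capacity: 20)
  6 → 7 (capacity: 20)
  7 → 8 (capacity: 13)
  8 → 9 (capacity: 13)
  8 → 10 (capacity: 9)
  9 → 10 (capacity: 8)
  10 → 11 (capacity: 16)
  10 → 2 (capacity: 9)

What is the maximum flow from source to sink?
Maximum flow = 5

Max flow: 5

Flow assignment:
  0 → 1: 5/6
  1 → 2: 5/10
  2 → 3: 5/5
  3 → 4: 5/14
  4 → 5: 5/15
  5 → 6: 5/20
  6 → 7: 5/20
  7 → 8: 5/13
  8 → 10: 5/9
  10 → 11: 5/16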